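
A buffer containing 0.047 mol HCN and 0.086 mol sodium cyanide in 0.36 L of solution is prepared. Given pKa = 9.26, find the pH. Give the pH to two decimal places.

pH = pKa + log([A⁻]/[HA]) = 9.26 + log(0.086/0.047)
pH = 9.26 + (+0.262) = 9.52

pH = 9.52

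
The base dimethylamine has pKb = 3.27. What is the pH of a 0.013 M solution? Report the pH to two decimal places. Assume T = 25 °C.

pH = 11.38

(CH3)2NH + H2O ⇌ (CH3)2NH2+ + OH-
Kb = 10^(−3.27) = 5.37 × 10^-4
Kb = [OH-]²/(0.013 − [OH-]) = 5.37 × 10^-4
The 5% rule fails; solving [OH-]² + Kb·[OH-] − Kb·C₀ = 0 exactly:
[OH-] = [−0.000537 + √(0.000537² + 2.79e-05)]/2 = 2.39 × 10^-3 M
pOH = −log(2.39 × 10^-3) = 2.62; pH = 14.00 − 2.62 = 11.38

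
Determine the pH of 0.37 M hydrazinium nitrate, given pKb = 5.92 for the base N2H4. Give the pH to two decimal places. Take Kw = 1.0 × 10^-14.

pH = 4.26

N2H5+ is the conjugate acid of the weak base N2H4.
Kb = 10^(−5.92) = 1.20 × 10^-6
Ka = Kw/Kb = 1.0×10^-14 / 1.20 × 10^-6 = 8.33 × 10^-9
From the ICE table, Ka = x²/(0.37 − x) = 8.33 × 10^-9.
Since Ka ≪ C₀, x ≈ √(Ka·C₀) = 5.55 × 10^-5 M.
(x/C₀ = 0.015% < 5%, so the approximation holds.)
pH = −log(5.55 × 10^-5) = 4.26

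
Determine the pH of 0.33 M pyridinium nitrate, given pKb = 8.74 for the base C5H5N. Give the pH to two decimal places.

C5H5NH+ is the conjugate acid of the weak base C5H5N.
Kb = 10^(−8.74) = 1.82 × 10^-9
Ka = Kw/Kb = 1.0×10^-14 / 1.82 × 10^-9 = 5.49 × 10^-6
Let x = [H+] at equilibrium. Ka = x²/(0.33 − x).
Assume x ≪ 0.33: x ≈ √(5.49 × 10^-6 × 0.33) = 1.35 × 10^-3 M
pH = −log(1.35 × 10^-3) = 2.87

pH = 2.87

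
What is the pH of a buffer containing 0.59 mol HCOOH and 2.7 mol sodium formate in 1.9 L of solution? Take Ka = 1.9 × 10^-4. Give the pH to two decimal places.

pH = 4.38

pKa = −log(1.9 × 10^-4) = 3.721
pH = pKa + log([A⁻]/[HA]) = 3.721 + log(2.7/0.59)
pH = 3.721 + (+0.661) = 4.38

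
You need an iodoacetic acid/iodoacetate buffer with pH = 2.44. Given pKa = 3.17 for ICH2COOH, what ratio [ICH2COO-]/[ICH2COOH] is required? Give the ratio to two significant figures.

pH = pKa + log(r) ⇒ log(r) = 2.44 − 3.17 = -0.73
r = [ICH2COO-]/[ICH2COOH] = 10^(-0.73) = 0.186

ratio = 0.19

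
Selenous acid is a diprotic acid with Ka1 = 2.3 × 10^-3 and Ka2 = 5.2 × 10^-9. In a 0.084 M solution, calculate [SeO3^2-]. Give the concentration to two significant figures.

5.2 × 10^-9 M

First ionization gives [H+] ≈ [HSeO3-] = 1.28 × 10^-2 M.
Second step: Ka2 = [H+][SeO3^2-]/[HSeO3-] ≈ [SeO3^2-] (since [H+] ≈ [HSeO3-]).
So [SeO3^2-] ≈ Ka2.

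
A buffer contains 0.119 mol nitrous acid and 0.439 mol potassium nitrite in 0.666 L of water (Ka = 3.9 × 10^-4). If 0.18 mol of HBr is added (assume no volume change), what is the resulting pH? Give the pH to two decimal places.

pH = 3.35

After neutralization: n(HNO2) = 0.299 mol, n(NO2-) = 0.259 mol.
pKa = −log(3.9 × 10^-4) = 3.409
pH = pKa + log([A⁻]/[HA]) = 3.409 + log(0.259/0.299) = 3.409 -0.062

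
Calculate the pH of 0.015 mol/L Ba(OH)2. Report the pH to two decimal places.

Ba(OH)2 is a strong base (each formula unit releases 2 OH-); [OH-] = 0.03 M.
pOH = -log(0.03) = 1.52
pH = 14.00 - 1.52 = 12.48

pH = 12.48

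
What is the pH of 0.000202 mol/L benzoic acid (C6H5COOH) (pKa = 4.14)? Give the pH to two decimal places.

pH = 4.05

C6H5COOH ⇌ C6H5COO- + H+
Ka = 10^(−4.14) = 7.24 × 10^-5
Ka = [H+]²/(0.000202 − [H+]) = 7.24 × 10^-5
The 5% rule fails; solving [H+]² + Ka·[H+] − Ka·C₀ = 0 exactly:
[H+] = [−7.24e-05 + √(7.24e-05² + 5.85e-08)]/2 = 9.00 × 10^-5 M
pH = −log(9.00 × 10^-5) = 4.05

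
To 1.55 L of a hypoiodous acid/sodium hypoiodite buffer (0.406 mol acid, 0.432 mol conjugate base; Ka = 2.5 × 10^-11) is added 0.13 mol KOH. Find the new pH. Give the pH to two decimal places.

pH = 10.91

OH- converts HOI to OI-: HOI → 0.276 mol, OI- → 0.562 mol.
pKa = −log(2.5 × 10^-11) = 10.602
pH = pKa + log(n_OI-/n_HOI) = 10.602 + log(0.562/0.276) = 10.602 + (+0.309)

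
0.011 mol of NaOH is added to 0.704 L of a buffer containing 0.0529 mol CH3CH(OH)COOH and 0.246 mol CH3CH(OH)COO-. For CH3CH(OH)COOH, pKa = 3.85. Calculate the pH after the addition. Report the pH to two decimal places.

OH- converts CH3CH(OH)COOH to CH3CH(OH)COO-: CH3CH(OH)COOH → 0.0419 mol, CH3CH(OH)COO- → 0.257 mol.
Henderson–Hasselbalch with mole ratio 0.257/0.0419: pH = 3.85 + (+0.788)

pH = 4.64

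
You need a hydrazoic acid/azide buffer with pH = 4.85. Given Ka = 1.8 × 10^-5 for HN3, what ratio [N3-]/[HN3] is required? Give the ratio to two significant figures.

pKa = -log(1.8 × 10^-5) = 4.745
pH = pKa + log(r) ⇒ log(r) = 4.85 − 4.745 = +0.105
r = [N3-]/[HN3] = 10^(+0.105) = 1.27

ratio = 1.3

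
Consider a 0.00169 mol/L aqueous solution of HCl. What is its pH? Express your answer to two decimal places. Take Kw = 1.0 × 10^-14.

HCl is a strong acid and dissociates completely, so [H+] = 0.00169 M.
pH = -log(0.00169) = 2.77

pH = 2.77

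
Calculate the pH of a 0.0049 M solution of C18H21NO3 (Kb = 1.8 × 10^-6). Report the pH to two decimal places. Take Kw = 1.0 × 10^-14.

C18H21NO3 + H2O ⇌ C18H22NO3+ + OH-
Kb = x²/(0.0049 − x) = 1.8 × 10^-6
Neglecting x in the denominator: x = √(1.8 × 10^-6 × 0.0049) = 9.39 × 10^-5 M
(x/C₀ = 1.9% < 5%, so the approximation holds.)
pOH = −log(9.39 × 10^-5) = 4.03; pH = 14.00 − 4.03 = 9.97

pH = 9.97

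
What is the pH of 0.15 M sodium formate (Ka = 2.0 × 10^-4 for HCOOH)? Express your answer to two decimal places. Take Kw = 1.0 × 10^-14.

pH = 8.44

HCOO- is the conjugate base of the weak acid HCOOH.
Kb = Kw/Ka = 1.0×10^-14 / 2.0 × 10^-4 = 5.00 × 10^-11
From the ICE table, Kb = [OH-]²/(0.15 − [OH-]) = 5.00 × 10^-11.
Neglecting [OH-] in the denominator: [OH-] = √(5.00 × 10^-11 × 0.15) = 2.74 × 10^-6 M
Check: 0.0018% ionized — well under 5%, approximation valid.
pOH = −log(2.74 × 10^-6) = 5.56; pH = 14.00 − 5.56 = 8.44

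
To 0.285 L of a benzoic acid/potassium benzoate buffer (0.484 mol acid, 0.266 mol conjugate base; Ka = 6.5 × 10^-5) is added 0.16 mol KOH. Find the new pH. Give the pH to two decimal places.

pH = 4.31

OH- converts C6H5COOH to C6H5COO-: C6H5COOH → 0.324 mol, C6H5COO- → 0.426 mol.
pKa = −log(6.5 × 10^-5) = 4.187
pH = pKa + log(n_C6H5COO-/n_C6H5COOH) = 4.187 + log(0.426/0.324) = 4.187 + (+0.119)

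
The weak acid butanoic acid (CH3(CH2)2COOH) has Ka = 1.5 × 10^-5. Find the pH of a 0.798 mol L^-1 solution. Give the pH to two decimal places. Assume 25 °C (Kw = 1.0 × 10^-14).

pH = 2.46

CH3(CH2)2COOH ⇌ CH3(CH2)2COO- + H+
Ka = x²/(0.798 − x) = 1.5 × 10^-5
Assume x ≪ 0.798: x ≈ √(1.5 × 10^-5 × 0.798) = 3.46 × 10^-3 M
(x/C₀ = 0.43% < 5%, so the approximation holds.)
pH = −log[H+] = −log(3.46 × 10^-3) = 2.46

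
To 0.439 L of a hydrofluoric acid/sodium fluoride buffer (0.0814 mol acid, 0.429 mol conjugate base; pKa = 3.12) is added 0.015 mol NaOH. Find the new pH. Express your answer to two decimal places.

After neutralization: n(HF) = 0.0664 mol, n(F-) = 0.444 mol.
pH = pKa + log([A⁻]/[HA]) = 3.12 + log(0.444/0.0664) = 3.12 +0.825

pH = 3.95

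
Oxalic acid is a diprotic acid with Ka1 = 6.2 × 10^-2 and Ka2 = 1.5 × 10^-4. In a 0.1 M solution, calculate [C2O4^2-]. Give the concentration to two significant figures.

1.5 × 10^-4 M

First ionization gives [H+] ≈ [HC2O4-] = 5.36 × 10^-2 M.
Second step: Ka2 = [H+][C2O4^2-]/[HC2O4-] ≈ [C2O4^2-] (since [H+] ≈ [HC2O4-]).
So [C2O4^2-] ≈ Ka2.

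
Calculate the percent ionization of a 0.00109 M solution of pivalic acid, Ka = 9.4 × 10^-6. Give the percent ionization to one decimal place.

(CH3)3CCOOH ⇌ (CH3)3CCOO- + H+; let x = [H+] at equilibrium.
Solve x² + 9.4e-06x − 1.02e-08 = 0 → x = 9.66 × 10^-5 M
% ionization = x/C₀ × 100% = 9.66 × 10^-5/0.00109 × 100% = 8.9%

8.9%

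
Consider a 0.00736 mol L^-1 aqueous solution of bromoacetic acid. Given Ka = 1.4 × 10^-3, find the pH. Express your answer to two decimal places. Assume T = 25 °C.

BrCH2COOH ⇌ BrCH2COO- + H+
Ka = [H+]²/(0.00736 − [H+]) = 1.4 × 10^-3
The 5% rule fails; solving [H+]² + Ka·[H+] − Ka·C₀ = 0 exactly:
[H+] = (−Ka + √(Ka² + 4·Ka·C₀))/2 = 2.59 × 10^-3 M
pH = −log(2.59 × 10^-3) = 2.59

pH = 2.59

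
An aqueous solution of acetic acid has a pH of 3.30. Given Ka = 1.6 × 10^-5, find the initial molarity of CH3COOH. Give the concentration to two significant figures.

C₀ = 1.6 × 10^-2 M

[H+] = 10^(-3.30) = 5.01 × 10^-4 M = x
Ka = x²/(C₀ − x) ⇒ C₀ = x + x²/Ka
C₀ = 5.01 × 10^-4 + (5.01 × 10^-4)²/(1.6 × 10^-5) = 1.62 × 10^-2 M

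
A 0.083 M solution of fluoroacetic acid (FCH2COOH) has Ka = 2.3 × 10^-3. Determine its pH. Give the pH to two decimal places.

FCH2COOH ⇌ FCH2COO- + H+
From the ICE table, Ka = x²/(0.083 − x) = 2.3 × 10^-3.
Here C₀/Ka ≈ 36.1, so the small-x approximation fails. Use the quadratic:
x = (−Ka + √(Ka² + 4·Ka·C₀))/2 = 1.27 × 10^-2 M
pH = −log(1.27 × 10^-2) = 1.90

pH = 1.90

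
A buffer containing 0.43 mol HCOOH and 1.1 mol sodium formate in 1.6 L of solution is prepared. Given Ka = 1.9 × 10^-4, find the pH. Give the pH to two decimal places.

pKa = −log(1.9 × 10^-4) = 3.721
Using pH = pKa + log([base]/[acid]) with [base]/[acid] = 1.1/0.43:
pH = 3.721 + (+0.408) = 4.13

pH = 4.13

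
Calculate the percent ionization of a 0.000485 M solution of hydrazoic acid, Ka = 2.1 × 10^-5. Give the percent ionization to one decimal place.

HN3 ⇌ N3- + H+; let x = [H+] at equilibrium.
Solve x² + 2.1e-05x − 1.02e-08 = 0 → x = 9.10 × 10^-5 M
% ionization = x/C₀ × 100% = 9.10 × 10^-5/0.000485 × 100% = 18.8%

18.8%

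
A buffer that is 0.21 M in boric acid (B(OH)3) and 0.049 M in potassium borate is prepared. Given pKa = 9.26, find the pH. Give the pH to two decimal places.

pH = 8.63

Using pH = pKa + log([base]/[acid]) with [base]/[acid] = 0.049/0.21:
pH = 9.26 + (-0.632) = 8.63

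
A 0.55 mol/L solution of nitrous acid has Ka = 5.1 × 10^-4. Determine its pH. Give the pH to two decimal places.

HNO2 ⇌ NO2- + H+
Ka = [H+]²/(0.55 − [H+]) = 5.1 × 10^-4
Neglecting [H+] in the denominator: [H+] = √(5.1 × 10^-4 × 0.55) = 1.67 × 10^-2 M
pH = −log(1.67 × 10^-2) = 1.78

pH = 1.78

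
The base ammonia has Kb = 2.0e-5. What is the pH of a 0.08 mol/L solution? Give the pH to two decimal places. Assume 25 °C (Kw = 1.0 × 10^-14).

pH = 11.10

NH3 + H2O ⇌ NH4+ + OH-
Kb = [OH-]²/(0.08 − [OH-]) = 2.0 × 10^-5
Neglecting [OH-] in the denominator: [OH-] = √(2.0 × 10^-5 × 0.08) = 1.26 × 10^-3 M
Check: 1.6% ionized — well under 5%, approximation valid.
pOH = −log(1.26 × 10^-3) = 2.90; pH = 14.00 − 2.90 = 11.10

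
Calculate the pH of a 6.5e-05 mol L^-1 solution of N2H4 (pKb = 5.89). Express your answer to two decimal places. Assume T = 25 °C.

N2H4 + H2O ⇌ N2H5+ + OH-
Kb = 10^(−5.89) = 1.29 × 10^-6
From the ICE table, Kb = [OH-]²/(6.5e-05 − [OH-]) = 1.29 × 10^-6.
The 5% rule fails; solving [OH-]² + Kb·[OH-] − Kb·C₀ = 0 exactly:
[OH-] = [−1.29e-06 + √(1.29e-06² + 3.35e-10)]/2 = 8.53 × 10^-6 M
pOH = 5.07, so pH = 14.00 − pOH = 8.93

pH = 8.93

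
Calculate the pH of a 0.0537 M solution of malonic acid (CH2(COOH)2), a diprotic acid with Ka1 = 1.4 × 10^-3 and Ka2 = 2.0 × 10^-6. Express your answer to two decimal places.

pH = 2.10

Since Ka1 ≫ Ka2, the first ionization dominates [H+].
Ka1 = x²/(0.0537 − x) = 1.4 × 10^-3
Solving the quadratic: x = (−Ka1 + √(Ka1² + 4·Ka1·C₀))/2 = 8.00 × 10^-3 M
pH = −log(8.00 × 10^-3) = 2.10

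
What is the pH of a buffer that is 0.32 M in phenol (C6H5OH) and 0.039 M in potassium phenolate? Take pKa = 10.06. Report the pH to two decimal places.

Using pH = pKa + log([base]/[acid]) with [base]/[acid] = 0.039/0.32:
pH = 10.06 + (-0.914) = 9.15

pH = 9.15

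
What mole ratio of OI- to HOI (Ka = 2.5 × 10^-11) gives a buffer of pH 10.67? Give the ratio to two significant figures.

ratio = 1.2

pKa = -log(2.5 × 10^-11) = 10.602
pH = pKa + log(r) ⇒ log(r) = 10.67 − 10.602 = +0.068
r = [OI-]/[HOI] = 10^(+0.068) = 1.17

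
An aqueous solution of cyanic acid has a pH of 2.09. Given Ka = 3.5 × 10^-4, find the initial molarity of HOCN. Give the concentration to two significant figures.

[H+] = 10^(-2.09) = 8.13 × 10^-3 M = x
Ka = x²/(C₀ − x) ⇒ C₀ = x + x²/Ka
C₀ = 8.13 × 10^-3 + (8.13 × 10^-3)²/(3.5 × 10^-4) = 1.97 × 10^-1 M

C₀ = 2.0 × 10^-1 M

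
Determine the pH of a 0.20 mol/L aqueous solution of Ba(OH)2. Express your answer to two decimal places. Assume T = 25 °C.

Ba(OH)2 is a strong base (each formula unit releases 2 OH-); [OH-] = 0.4 M.
pOH = -log(0.4) = 0.40
pH = 14.00 - 0.40 = 13.60

pH = 13.60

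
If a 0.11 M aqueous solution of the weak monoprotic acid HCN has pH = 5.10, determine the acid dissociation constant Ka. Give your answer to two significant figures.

Ka = 5.7 × 10^-10

[H+] = 10^(-5.10) = 7.94 × 10^-6 M
At equilibrium [HA] = 0.11 − 7.94 × 10^-6 = 1.10 × 10^-1 M
Ka = [H+][A-]/[HA] = (7.94 × 10^-6)² / 1.10 × 10^-1 = 5.7 × 10^-10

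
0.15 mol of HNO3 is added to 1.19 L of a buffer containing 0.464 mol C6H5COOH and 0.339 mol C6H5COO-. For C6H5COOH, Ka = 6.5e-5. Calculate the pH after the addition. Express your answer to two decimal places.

pH = 3.68

After neutralization: n(C6H5COOH) = 0.614 mol, n(C6H5COO-) = 0.189 mol.
pKa = −log(6.5 × 10^-5) = 4.187
pH = pKa + log([A⁻]/[HA]) = 4.187 + log(0.189/0.614) = 4.187 -0.512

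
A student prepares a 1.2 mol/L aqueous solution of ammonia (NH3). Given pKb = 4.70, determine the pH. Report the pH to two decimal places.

NH3 + H2O ⇌ NH4+ + OH-
Kb = 10^(−4.70) = 2.00 × 10^-5
From the ICE table, Kb = [OH-]²/(1.2 − [OH-]) = 2.00 × 10^-5.
Since Kb ≪ C₀, [OH-] ≈ √(Kb·C₀) = 4.90 × 10^-3 M.
pOH = −log(4.90 × 10^-3) = 2.31; pH = 14.00 − 2.31 = 11.69

pH = 11.69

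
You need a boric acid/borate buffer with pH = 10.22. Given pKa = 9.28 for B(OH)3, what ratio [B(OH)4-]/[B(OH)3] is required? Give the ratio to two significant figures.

pH = pKa + log(r) ⇒ log(r) = 10.22 − 9.28 = +0.94
r = [B(OH)4-]/[B(OH)3] = 10^(+0.94) = 8.71

ratio = 8.7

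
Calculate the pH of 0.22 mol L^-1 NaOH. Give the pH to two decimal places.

NaOH is a strong base; [OH-] = 0.22 M.
pOH = -log(0.22) = 0.66
pH = 14.00 - 0.66 = 13.34

pH = 13.34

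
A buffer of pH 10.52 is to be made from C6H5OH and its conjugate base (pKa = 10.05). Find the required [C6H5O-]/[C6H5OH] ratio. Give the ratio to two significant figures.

ratio = 3.0

pH = pKa + log(r) ⇒ log(r) = 10.52 − 10.05 = +0.47
r = [C6H5O-]/[C6H5OH] = 10^(+0.47) = 2.95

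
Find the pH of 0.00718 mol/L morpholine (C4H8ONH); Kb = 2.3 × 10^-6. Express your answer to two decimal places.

pH = 10.11

C4H8ONH + H2O ⇌ C4H8ONH2+ + OH-
Kb = [OH-]²/(0.00718 − [OH-]) = 2.3 × 10^-6
Assume [OH-] ≪ 0.00718: [OH-] ≈ √(2.3 × 10^-6 × 0.00718) = 1.29 × 10^-4 M
pOH = −log(1.29 × 10^-4) = 3.89; pH = 14.00 − 3.89 = 10.11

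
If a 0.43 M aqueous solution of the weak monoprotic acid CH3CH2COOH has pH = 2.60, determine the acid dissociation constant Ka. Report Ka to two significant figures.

Ka = 1.5 × 10^-5

[H+] = 10^(-2.60) = 2.51 × 10^-3 M
At equilibrium [HA] = 0.43 − 2.51 × 10^-3 = 4.27 × 10^-1 M
Ka = [H+][A-]/[HA] = (2.51 × 10^-3)² / 4.27 × 10^-1 = 1.5 × 10^-5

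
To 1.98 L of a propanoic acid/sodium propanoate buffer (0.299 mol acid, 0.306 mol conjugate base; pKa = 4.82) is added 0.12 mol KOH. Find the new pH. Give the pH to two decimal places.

pH = 5.20

OH- converts CH3CH2COOH to CH3CH2COO-: CH3CH2COOH → 0.179 mol, CH3CH2COO- → 0.426 mol.
pH = pKa + log(n_CH3CH2COO-/n_CH3CH2COOH) = 4.82 + log(0.426/0.179) = 4.82 + (+0.377)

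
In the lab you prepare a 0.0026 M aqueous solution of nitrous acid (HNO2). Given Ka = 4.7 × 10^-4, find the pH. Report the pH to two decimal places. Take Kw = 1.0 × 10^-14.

pH = 3.05

HNO2 ⇌ NO2- + H+
Let x = [H+] at equilibrium. Ka = x²/(0.0026 − x).
x is not negligible relative to C₀; solve x² + 0.00047·x − 1.22e-06 = 0.
x = (−Ka + √(Ka² + 4·Ka·C₀))/2 = 8.95 × 10^-4 M
pH = −log[H+] = −log(8.95 × 10^-4) = 3.05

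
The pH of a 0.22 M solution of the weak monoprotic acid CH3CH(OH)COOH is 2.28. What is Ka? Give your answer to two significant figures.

[H+] = 10^(-2.28) = 5.25 × 10^-3 M
At equilibrium [HA] = 0.22 − 5.25 × 10^-3 = 2.15 × 10^-1 M
Ka = [H+][A-]/[HA] = (5.25 × 10^-3)² / 2.15 × 10^-1 = 1.3 × 10^-4

Ka = 1.3 × 10^-4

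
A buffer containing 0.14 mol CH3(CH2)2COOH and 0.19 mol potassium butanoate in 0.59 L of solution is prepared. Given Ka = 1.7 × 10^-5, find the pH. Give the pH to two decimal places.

pH = 4.90

pKa = −log(1.7 × 10^-5) = 4.770
Henderson–Hasselbalch: pH = pKa + log([CH3(CH2)2COO-]/[CH3(CH2)2COOH]) = 4.770 + log(0.19/0.14)
pH = 4.770 + (+0.133) = 4.90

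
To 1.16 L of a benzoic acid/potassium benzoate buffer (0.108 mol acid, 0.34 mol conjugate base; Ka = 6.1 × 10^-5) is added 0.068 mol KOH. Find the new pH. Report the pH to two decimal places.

pH = 5.22

OH- converts C6H5COOH to C6H5COO-: C6H5COOH → 0.04 mol, C6H5COO- → 0.408 mol.
pKa = −log(6.1 × 10^-5) = 4.215
Henderson–Hasselbalch with mole ratio 0.408/0.04: pH = 4.215 + (+1.009)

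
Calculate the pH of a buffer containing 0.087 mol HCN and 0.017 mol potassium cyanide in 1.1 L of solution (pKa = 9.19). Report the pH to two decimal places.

pH = 8.48

Henderson–Hasselbalch: pH = pKa + log([CN-]/[HCN]) = 9.19 + log(0.017/0.087)
pH = 9.19 + (-0.709) = 8.48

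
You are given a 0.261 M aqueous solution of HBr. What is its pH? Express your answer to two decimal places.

HBr is a strong acid and dissociates completely, so [H+] = 0.261 M.
pH = -log(0.261) = 0.58

pH = 0.58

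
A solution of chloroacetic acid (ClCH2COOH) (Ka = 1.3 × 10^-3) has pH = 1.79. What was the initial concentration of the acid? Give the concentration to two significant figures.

C₀ = 2.2 × 10^-1 M

[H+] = 10^(-1.79) = 1.62 × 10^-2 M = x
Ka = x²/(C₀ − x) ⇒ C₀ = x + x²/Ka
C₀ = 1.62 × 10^-2 + (1.62 × 10^-2)²/(1.3 × 10^-3) = 2.18 × 10^-1 M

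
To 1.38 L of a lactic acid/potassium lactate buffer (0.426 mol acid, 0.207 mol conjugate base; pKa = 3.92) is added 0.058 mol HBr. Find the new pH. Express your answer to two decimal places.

pH = 3.41

Added H+ converts CH3CH(OH)COO- to CH3CH(OH)COOH: CH3CH(OH)COOH → 0.484 mol, CH3CH(OH)COO- → 0.149 mol.
pH = pKa + log(n_CH3CH(OH)COO-/n_CH3CH(OH)COOH) = 3.92 + log(0.149/0.484) = 3.92 + (-0.512)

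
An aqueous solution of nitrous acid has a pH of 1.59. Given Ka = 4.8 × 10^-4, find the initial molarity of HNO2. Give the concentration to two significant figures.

[H+] = 10^(-1.59) = 2.57 × 10^-2 M = x
Ka = x²/(C₀ − x) ⇒ C₀ = x + x²/Ka
C₀ = 2.57 × 10^-2 + (2.57 × 10^-2)²/(4.8 × 10^-4) = 1.40 M

C₀ = 1.4 M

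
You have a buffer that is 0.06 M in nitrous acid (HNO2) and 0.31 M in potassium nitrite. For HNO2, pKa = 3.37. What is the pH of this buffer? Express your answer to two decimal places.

pH = pKa + log([A⁻]/[HA]) = 3.37 + log(0.31/0.06)
pH = 3.37 + (+0.713) = 4.08

pH = 4.08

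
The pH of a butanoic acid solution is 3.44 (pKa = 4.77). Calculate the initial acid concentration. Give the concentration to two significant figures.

C₀ = 8.1 × 10^-3 M

[H+] = 10^(-3.44) = 3.63 × 10^-4 M = x
Ka = 10^(−4.77) = 1.70 × 10^-5
Ka = x²/(C₀ − x) ⇒ C₀ = x + x²/Ka
C₀ = 3.63 × 10^-4 + (3.63 × 10^-4)²/(1.70 × 10^-5) = 8.11 × 10^-3 M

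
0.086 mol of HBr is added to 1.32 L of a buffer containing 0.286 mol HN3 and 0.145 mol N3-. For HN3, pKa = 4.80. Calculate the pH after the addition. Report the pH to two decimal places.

After neutralization: n(HN3) = 0.372 mol, n(N3-) = 0.059 mol.
Henderson–Hasselbalch with mole ratio 0.059/0.372: pH = 4.80 + (-0.800)

pH = 4.00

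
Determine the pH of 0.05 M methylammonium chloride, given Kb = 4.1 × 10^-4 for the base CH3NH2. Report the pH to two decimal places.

pH = 5.96

CH3NH3+ is the conjugate acid of the weak base CH3NH2.
Ka = Kw/Kb = 1.0×10^-14 / 4.1 × 10^-4 = 2.44 × 10^-11
Ka = [H+]²/(0.05 − [H+]) = 2.44 × 10^-11
Assume [H+] ≪ 0.05: [H+] ≈ √(2.44 × 10^-11 × 0.05) = 1.10 × 10^-6 M
pH = −log(1.10 × 10^-6) = 5.96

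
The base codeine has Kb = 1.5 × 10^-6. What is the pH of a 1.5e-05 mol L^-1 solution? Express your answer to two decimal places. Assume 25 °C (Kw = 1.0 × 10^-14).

pH = 8.61

C18H21NO3 + H2O ⇌ C18H22NO3+ + OH-
Let x = [OH-] at equilibrium. Kb = x²/(1.5e-05 − x).
Here C₀/Kb ≈ 10, so the small-x approximation fails. Use the quadratic:
x = [−1.5e-06 + √(1.5e-06² + 9e-11)]/2 = 4.05 × 10^-6 M
pOH = −log(4.05 × 10^-6) = 5.39; pH = 14.00 − 5.39 = 8.61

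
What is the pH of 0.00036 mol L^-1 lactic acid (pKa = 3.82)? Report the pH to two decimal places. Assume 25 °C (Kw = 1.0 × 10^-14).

pH = 3.77

CH3CH(OH)COOH ⇌ CH3CH(OH)COO- + H+
Ka = 10^(−3.82) = 1.51 × 10^-4
Let x = [H+] at equilibrium. Ka = x²/(0.00036 − x).
Here C₀/Ka ≈ 2.38, so the small-x approximation fails. Use the quadratic:
x = [−0.000151 + √(0.000151² + 2.17e-07)]/2 = 1.70 × 10^-4 M
pH = −log(1.70 × 10^-4) = 3.77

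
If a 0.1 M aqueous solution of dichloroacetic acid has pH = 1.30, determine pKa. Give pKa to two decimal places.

[H+] = 10^(-1.30) = 5.01 × 10^-2 M
At equilibrium [HA] = 0.1 − 5.01 × 10^-2 = 4.99 × 10^-2 M
Ka = [H+][A-]/[HA] = (5.01 × 10^-2)² / 4.99 × 10^-2 = 5.03 × 10^-2
pKa = -log(5.03 × 10^-2) = 1.30

pKa = 1.30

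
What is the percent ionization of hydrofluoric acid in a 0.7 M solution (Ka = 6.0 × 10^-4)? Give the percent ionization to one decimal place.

HF ⇌ F- + H+; let x = [H+] at equilibrium.
x ≈ √(Ka·C₀) = √(6.0 × 10^-4 × 0.7) = 2.05 × 10^-2 M
Fraction ionized = 2.05 × 10^-2 / 0.7 = 0.0293 → 2.9%

2.9%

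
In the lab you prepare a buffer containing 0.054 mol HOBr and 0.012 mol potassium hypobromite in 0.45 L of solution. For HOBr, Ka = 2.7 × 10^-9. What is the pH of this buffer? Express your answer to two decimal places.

pH = 7.92

pKa = −log(2.7 × 10^-9) = 8.569
pH = pKa + log([A⁻]/[HA]) = 8.569 + log(0.012/0.054)
pH = 8.569 + (-0.653) = 7.92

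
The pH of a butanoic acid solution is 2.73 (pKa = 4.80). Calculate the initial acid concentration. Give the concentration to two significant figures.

[H+] = 10^(-2.73) = 1.86 × 10^-3 M = x
Ka = 10^(−4.80) = 1.58 × 10^-5
Ka = x²/(C₀ − x) ⇒ C₀ = x + x²/Ka
C₀ = 1.86 × 10^-3 + (1.86 × 10^-3)²/(1.58 × 10^-5) = 2.21 × 10^-1 M

C₀ = 2.2 × 10^-1 M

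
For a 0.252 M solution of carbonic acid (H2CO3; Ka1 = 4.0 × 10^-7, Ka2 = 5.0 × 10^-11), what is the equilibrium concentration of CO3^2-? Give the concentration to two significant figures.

5.0 × 10^-11 M

First ionization gives [H+] ≈ [HCO3-] = 3.17 × 10^-4 M.
Second step: Ka2 = [H+][CO3^2-]/[HCO3-] ≈ [CO3^2-] (since [H+] ≈ [HCO3-]).
So [CO3^2-] ≈ Ka2.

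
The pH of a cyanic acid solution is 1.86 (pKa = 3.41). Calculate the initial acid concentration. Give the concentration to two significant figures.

C₀ = 5.0 × 10^-1 M

[H+] = 10^(-1.86) = 1.38 × 10^-2 M = x
Ka = 10^(−3.41) = 3.89 × 10^-4
Ka = x²/(C₀ − x) ⇒ C₀ = x + x²/Ka
C₀ = 1.38 × 10^-2 + (1.38 × 10^-2)²/(3.89 × 10^-4) = 5.03 × 10^-1 M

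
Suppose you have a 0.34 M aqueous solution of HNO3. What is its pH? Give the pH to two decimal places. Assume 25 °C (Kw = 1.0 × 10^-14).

pH = 0.47

HNO3 is a strong acid and dissociates completely, so [H+] = 0.34 M.
pH = -log(0.34) = 0.47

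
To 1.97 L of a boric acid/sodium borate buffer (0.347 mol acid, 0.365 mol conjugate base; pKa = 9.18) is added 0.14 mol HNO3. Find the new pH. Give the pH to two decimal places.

After neutralization: n(B(OH)3) = 0.487 mol, n(B(OH)4-) = 0.225 mol.
pH = pKa + log(n_B(OH)4-/n_B(OH)3) = 9.18 + log(0.225/0.487) = 9.18 + (-0.335)

pH = 8.84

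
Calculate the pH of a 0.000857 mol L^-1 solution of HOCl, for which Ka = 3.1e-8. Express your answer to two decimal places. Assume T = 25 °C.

pH = 5.29

HOCl ⇌ OCl- + H+
Ka = x²/(0.000857 − x) = 3.1 × 10^-8
Since Ka ≪ C₀, x ≈ √(Ka·C₀) = 5.15 × 10^-6 M.
pH = −log(5.15 × 10^-6) = 5.29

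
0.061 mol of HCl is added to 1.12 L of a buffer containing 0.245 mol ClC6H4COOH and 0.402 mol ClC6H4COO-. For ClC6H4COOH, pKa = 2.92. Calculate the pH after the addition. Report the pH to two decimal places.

pH = 2.97

Added H+ converts ClC6H4COO- to ClC6H4COOH: ClC6H4COOH → 0.306 mol, ClC6H4COO- → 0.341 mol.
Henderson–Hasselbalch with mole ratio 0.341/0.306: pH = 2.92 + (+0.047)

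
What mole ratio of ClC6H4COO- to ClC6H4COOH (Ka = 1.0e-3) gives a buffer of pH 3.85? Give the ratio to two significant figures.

pKa = -log(1.0 × 10^-3) = 3.000
pH = pKa + log(r) ⇒ log(r) = 3.85 − 3.000 = +0.850
r = [ClC6H4COO-]/[ClC6H4COOH] = 10^(+0.850) = 7.08

ratio = 7.1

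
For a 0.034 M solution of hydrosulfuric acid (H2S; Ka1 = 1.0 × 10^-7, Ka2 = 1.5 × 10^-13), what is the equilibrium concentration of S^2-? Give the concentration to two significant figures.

1.5 × 10^-13 M

First ionization gives [H+] ≈ [HS-] = 5.83 × 10^-5 M.
Second step: Ka2 = [H+][S^2-]/[HS-] ≈ [S^2-] (since [H+] ≈ [HS-]).
So [S^2-] ≈ Ka2.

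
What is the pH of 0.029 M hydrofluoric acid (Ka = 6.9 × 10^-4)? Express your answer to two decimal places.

HF ⇌ F- + H+
Let x = [H+] at equilibrium. Ka = x²/(0.029 − x).
The 5% rule fails; solving x² + Ka·x − Ka·C₀ = 0 exactly:
x = [−0.00069 + √(0.00069² + 8e-05)]/2 = 4.14 × 10^-3 M
pH = −log[H+] = −log(4.14 × 10^-3) = 2.38

pH = 2.38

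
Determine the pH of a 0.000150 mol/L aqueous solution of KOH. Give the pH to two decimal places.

pH = 10.18

KOH is a strong base; [OH-] = 0.00015 M.
pOH = -log(0.00015) = 3.82
pH = 14.00 - 3.82 = 10.18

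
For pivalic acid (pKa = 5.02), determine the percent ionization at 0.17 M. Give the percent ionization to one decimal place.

(CH3)3CCOOH ⇌ (CH3)3CCOO- + H+; let x = [H+] at equilibrium.
Ka = 10^(−5.02) = 9.55 × 10^-6
x ≈ √(Ka·C₀) = √(9.55 × 10^-6 × 0.17) = 1.27 × 10^-3 M
% ionization = x/C₀ × 100% = 1.27 × 10^-3/0.17 × 100% = 0.7%

0.7%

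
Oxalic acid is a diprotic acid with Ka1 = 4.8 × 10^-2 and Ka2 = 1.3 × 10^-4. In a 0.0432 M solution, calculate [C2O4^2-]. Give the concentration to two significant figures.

First ionization gives [H+] ≈ [HC2O4-] = 2.75 × 10^-2 M.
Second step: Ka2 = [H+][C2O4^2-]/[HC2O4-] ≈ [C2O4^2-] (since [H+] ≈ [HC2O4-]).
So [C2O4^2-] ≈ Ka2.

1.3 × 10^-4 M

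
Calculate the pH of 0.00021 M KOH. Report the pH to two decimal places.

KOH is a strong base; [OH-] = 0.00021 M.
pOH = -log(0.00021) = 3.68
pH = 14.00 - 3.68 = 10.32

pH = 10.32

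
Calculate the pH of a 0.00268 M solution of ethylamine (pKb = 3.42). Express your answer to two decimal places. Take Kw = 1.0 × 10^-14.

pH = 10.92

C2H5NH2 + H2O ⇌ C2H5NH3+ + OH-
Kb = 10^(−3.42) = 3.80 × 10^-4
From the ICE table, Kb = x²/(0.00268 − x) = 3.80 × 10^-4.
Here C₀/Kb ≈ 7.05, so the small-x approximation fails. Use the quadratic:
x = [−0.00038 + √(0.00038² + 4.07e-06)]/2 = 8.37 × 10^-4 M
pOH = −log(8.37 × 10^-4) = 3.08; pH = 14.00 − 3.08 = 10.92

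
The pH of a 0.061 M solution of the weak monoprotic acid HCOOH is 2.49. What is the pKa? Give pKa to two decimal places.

[H+] = 10^(-2.49) = 3.24 × 10^-3 M
At equilibrium [HA] = 0.061 − 3.24 × 10^-3 = 5.78 × 10^-2 M
Ka = [H+][A-]/[HA] = (3.24 × 10^-3)² / 5.78 × 10^-2 = 1.82 × 10^-4
pKa = -log(1.82 × 10^-4) = 3.74

pKa = 3.74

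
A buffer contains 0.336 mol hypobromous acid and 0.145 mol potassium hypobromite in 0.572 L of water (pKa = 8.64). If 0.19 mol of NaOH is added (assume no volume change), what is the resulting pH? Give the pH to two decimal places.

After neutralization: n(HOBr) = 0.146 mol, n(OBr-) = 0.335 mol.
Henderson–Hasselbalch with mole ratio 0.335/0.146: pH = 8.64 + (+0.361)

pH = 9.00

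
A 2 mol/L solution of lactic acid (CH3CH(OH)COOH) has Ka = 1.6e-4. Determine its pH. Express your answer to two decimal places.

CH3CH(OH)COOH ⇌ CH3CH(OH)COO- + H+
From the ICE table, Ka = [H+]²/(2 − [H+]) = 1.6 × 10^-4.
Since Ka ≪ C₀, [H+] ≈ √(Ka·C₀) = 1.79 × 10^-2 M.
Check: 0.89% ionized — well under 5%, approximation valid.
pH = −log(1.79 × 10^-2) = 1.75

pH = 1.75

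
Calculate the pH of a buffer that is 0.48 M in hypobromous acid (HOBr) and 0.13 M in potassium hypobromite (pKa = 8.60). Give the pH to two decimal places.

Using pH = pKa + log([base]/[acid]) with [base]/[acid] = 0.13/0.48:
pH = 8.60 + (-0.567) = 8.03

pH = 8.03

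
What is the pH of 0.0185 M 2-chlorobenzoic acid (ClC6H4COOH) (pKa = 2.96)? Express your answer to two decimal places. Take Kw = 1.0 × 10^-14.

ClC6H4COOH ⇌ ClC6H4COO- + H+
Ka = 10^(−2.96) = 1.10 × 10^-3
Let x = [H+] at equilibrium. Ka = x²/(0.0185 − x).
The 5% rule fails; solving x² + Ka·x − Ka·C₀ = 0 exactly:
x = [−0.0011 + √(0.0011² + 8.14e-05)]/2 = 3.99 × 10^-3 M
pH = −log(3.99 × 10^-3) = 2.40

pH = 2.40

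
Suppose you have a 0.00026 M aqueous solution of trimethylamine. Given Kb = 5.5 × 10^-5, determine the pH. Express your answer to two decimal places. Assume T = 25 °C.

pH = 9.98

(CH3)3N + H2O ⇌ (CH3)3NH+ + OH-
Let x = [OH-] at equilibrium. Kb = x²/(0.00026 − x).
Here C₀/Kb ≈ 4.73, so the small-x approximation fails. Use the quadratic:
x = (−Kb + √(Kb² + 4·Kb·C₀))/2 = 9.52 × 10^-5 M
pOH = −log(9.52 × 10^-5) = 4.02; pH = 14.00 − 4.02 = 9.98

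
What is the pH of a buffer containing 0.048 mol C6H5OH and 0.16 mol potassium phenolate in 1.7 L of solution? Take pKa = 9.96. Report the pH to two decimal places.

Henderson–Hasselbalch: pH = pKa + log([C6H5O-]/[C6H5OH]) = 9.96 + log(0.16/0.048)
pH = 9.96 + (+0.523) = 10.48

pH = 10.48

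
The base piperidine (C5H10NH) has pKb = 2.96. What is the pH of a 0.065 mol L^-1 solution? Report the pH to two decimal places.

C5H10NH + H2O ⇌ C5H10NH2+ + OH-
Kb = 10^(−2.96) = 1.10 × 10^-3
Kb = [OH-]²/(0.065 − [OH-]) = 1.10 × 10^-3
Here C₀/Kb ≈ 59.1, so the small-[OH-] approximation fails. Use the quadratic:
[OH-] = (−Kb + √(Kb² + 4·Kb·C₀))/2 = 7.92 × 10^-3 M
pOH = 2.10, so pH = 14.00 − pOH = 11.90

pH = 11.90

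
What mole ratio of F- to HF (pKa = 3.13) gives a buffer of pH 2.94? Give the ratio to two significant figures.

pH = pKa + log(r) ⇒ log(r) = 2.94 − 3.13 = -0.19
r = [F-]/[HF] = 10^(-0.19) = 0.646

ratio = 0.65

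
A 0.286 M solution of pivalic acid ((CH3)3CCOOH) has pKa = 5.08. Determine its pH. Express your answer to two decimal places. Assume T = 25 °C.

pH = 2.81

(CH3)3CCOOH ⇌ (CH3)3CCOO- + H+
Ka = 10^(−5.08) = 8.32 × 10^-6
From the ICE table, Ka = [H+]²/(0.286 − [H+]) = 8.32 × 10^-6.
Neglecting [H+] in the denominator: [H+] = √(8.32 × 10^-6 × 0.286) = 1.54 × 10^-3 M
Check: 0.54% ionized — well under 5%, approximation valid.
pH = −log[H+] = −log(1.54 × 10^-3) = 2.81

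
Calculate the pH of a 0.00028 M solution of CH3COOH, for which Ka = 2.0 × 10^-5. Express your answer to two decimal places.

CH3COOH ⇌ CH3COO- + H+
Ka = x²/(0.00028 − x) = 2.0 × 10^-5
Here C₀/Ka ≈ 14, so the small-x approximation fails. Use the quadratic:
x = (−Ka + √(Ka² + 4·Ka·C₀))/2 = 6.55 × 10^-5 M
pH = −log(6.55 × 10^-5) = 4.18

pH = 4.18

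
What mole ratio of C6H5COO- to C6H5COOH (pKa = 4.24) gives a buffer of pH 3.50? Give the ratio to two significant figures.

ratio = 0.18

pH = pKa + log(r) ⇒ log(r) = 3.50 − 4.24 = -0.74
r = [C6H5COO-]/[C6H5COOH] = 10^(-0.74) = 0.182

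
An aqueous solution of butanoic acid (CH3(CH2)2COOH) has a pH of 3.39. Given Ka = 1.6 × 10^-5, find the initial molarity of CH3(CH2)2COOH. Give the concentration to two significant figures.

C₀ = 1.1 × 10^-2 M

[H+] = 10^(-3.39) = 4.07 × 10^-4 M = x
Ka = x²/(C₀ − x) ⇒ C₀ = x + x²/Ka
C₀ = 4.07 × 10^-4 + (4.07 × 10^-4)²/(1.6 × 10^-5) = 1.08 × 10^-2 M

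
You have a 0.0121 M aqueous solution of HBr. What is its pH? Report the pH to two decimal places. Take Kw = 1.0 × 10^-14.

pH = 1.92

HBr is a strong acid and dissociates completely, so [H+] = 0.0121 M.
pH = -log(0.0121) = 1.92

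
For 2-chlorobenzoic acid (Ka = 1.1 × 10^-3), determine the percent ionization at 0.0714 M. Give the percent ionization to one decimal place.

ClC6H4COOH ⇌ ClC6H4COO- + H+; let x = [H+] at equilibrium.
Ka = x²/(C₀ − x); solving the quadratic gives x = 8.33 × 10^-3 M.
Fraction ionized = 8.33 × 10^-3 / 0.0714 = 0.1167 → 11.7%

11.7%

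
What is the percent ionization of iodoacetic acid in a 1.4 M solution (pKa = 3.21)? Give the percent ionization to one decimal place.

2.1%

ICH2COOH ⇌ ICH2COO- + H+; let x = [H+] at equilibrium.
Ka = 10^(−3.21) = 6.17 × 10^-4
x ≈ √(Ka·C₀) = √(6.17 × 10^-4 × 1.4) = 2.94 × 10^-2 M
% ionization = x/C₀ × 100% = 2.94 × 10^-2/1.4 × 100% = 2.1%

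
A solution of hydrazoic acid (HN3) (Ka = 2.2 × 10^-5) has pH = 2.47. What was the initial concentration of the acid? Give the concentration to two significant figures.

[H+] = 10^(-2.47) = 3.39 × 10^-3 M = x
Ka = x²/(C₀ − x) ⇒ C₀ = x + x²/Ka
C₀ = 3.39 × 10^-3 + (3.39 × 10^-3)²/(2.2 × 10^-5) = 5.26 × 10^-1 M

C₀ = 5.3 × 10^-1 M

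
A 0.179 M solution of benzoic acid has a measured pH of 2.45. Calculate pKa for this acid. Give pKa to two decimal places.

[H+] = 10^(-2.45) = 3.55 × 10^-3 M
At equilibrium [HA] = 0.179 − 3.55 × 10^-3 = 1.75 × 10^-1 M
Ka = [H+][A-]/[HA] = (3.55 × 10^-3)² / 1.75 × 10^-1 = 7.20 × 10^-5
pKa = -log(7.20 × 10^-5) = 4.14

pKa = 4.14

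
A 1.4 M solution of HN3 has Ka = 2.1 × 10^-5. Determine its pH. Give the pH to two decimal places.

pH = 2.27

HN3 ⇌ N3- + H+
From the ICE table, Ka = [H+]²/(1.4 − [H+]) = 2.1 × 10^-5.
Assume [H+] ≪ 1.4: [H+] ≈ √(2.1 × 10^-5 × 1.4) = 5.42 × 10^-3 M
Check: 0.39% ionized — well under 5%, approximation valid.
pH = −log(5.42 × 10^-3) = 2.27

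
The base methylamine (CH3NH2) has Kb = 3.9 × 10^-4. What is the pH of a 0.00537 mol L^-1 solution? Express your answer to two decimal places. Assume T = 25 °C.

CH3NH2 + H2O ⇌ CH3NH3+ + OH-
From the ICE table, Kb = x²/(0.00537 − x) = 3.9 × 10^-4.
The 5% rule fails; solving x² + Kb·x − Kb·C₀ = 0 exactly:
x = (−Kb + √(Kb² + 4·Kb·C₀))/2 = 1.27 × 10^-3 M
pOH = 2.90, so pH = 14.00 − pOH = 11.10

pH = 11.10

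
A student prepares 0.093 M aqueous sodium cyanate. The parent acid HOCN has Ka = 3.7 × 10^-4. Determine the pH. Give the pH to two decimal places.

OCN- is the conjugate base of the weak acid HOCN.
Kb = Kw/Ka = 1.0×10^-14 / 3.7 × 10^-4 = 2.70 × 10^-11
From the ICE table, Kb = x²/(0.093 − x) = 2.70 × 10^-11.
Neglecting x in the denominator: x = √(2.70 × 10^-11 × 0.093) = 1.58 × 10^-6 M
pOH = −log(1.58 × 10^-6) = 5.80; pH = 14.00 − 5.80 = 8.20

pH = 8.20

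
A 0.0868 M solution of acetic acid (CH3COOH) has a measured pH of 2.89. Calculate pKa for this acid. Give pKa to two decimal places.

pKa = 4.71

[H+] = 10^(-2.89) = 1.29 × 10^-3 M
At equilibrium [HA] = 0.0868 − 1.29 × 10^-3 = 8.55 × 10^-2 M
Ka = [H+][A-]/[HA] = (1.29 × 10^-3)² / 8.55 × 10^-2 = 1.95 × 10^-5
pKa = -log(1.95 × 10^-5) = 4.71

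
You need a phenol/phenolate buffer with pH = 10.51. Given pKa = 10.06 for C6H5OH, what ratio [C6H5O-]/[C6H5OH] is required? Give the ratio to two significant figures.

ratio = 2.8

pH = pKa + log(r) ⇒ log(r) = 10.51 − 10.06 = +0.45
r = [C6H5O-]/[C6H5OH] = 10^(+0.45) = 2.82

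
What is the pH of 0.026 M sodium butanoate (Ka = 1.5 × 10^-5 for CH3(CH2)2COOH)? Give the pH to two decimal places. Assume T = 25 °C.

CH3(CH2)2COO- is the conjugate base of the weak acid CH3(CH2)2COOH.
Kb = Kw/Ka = 1.0×10^-14 / 1.5 × 10^-5 = 6.67 × 10^-10
Let x = [OH-] at equilibrium. Kb = x²/(0.026 − x).
Neglecting x in the denominator: x = √(6.67 × 10^-10 × 0.026) = 4.16 × 10^-6 M
(x/C₀ = 0.016% < 5%, so the approximation holds.)
pOH = 5.38, so pH = 14.00 − pOH = 8.62

pH = 8.62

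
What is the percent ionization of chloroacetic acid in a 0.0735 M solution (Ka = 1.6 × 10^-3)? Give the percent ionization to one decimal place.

ClCH2COOH ⇌ ClCH2COO- + H+; let x = [H+] at equilibrium.
Solve x² + 0.0016x − 0.000118 = 0 → x = 1.01 × 10^-2 M
% ionization = x/C₀ × 100% = 1.01 × 10^-2/0.0735 × 100% = 13.7%

13.7%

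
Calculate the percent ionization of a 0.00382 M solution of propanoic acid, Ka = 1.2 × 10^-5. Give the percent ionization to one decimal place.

5.4%

CH3CH2COOH ⇌ CH3CH2COO- + H+; let x = [H+] at equilibrium.
Ka = x²/(C₀ − x); solving the quadratic gives x = 2.08 × 10^-4 M.
Fraction ionized = 2.08 × 10^-4 / 0.00382 = 0.0545 → 5.4%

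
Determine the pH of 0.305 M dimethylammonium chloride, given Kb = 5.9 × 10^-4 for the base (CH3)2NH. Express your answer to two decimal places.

pH = 5.64

(CH3)2NH2+ is the conjugate acid of the weak base (CH3)2NH.
Ka = Kw/Kb = 1.0×10^-14 / 5.9 × 10^-4 = 1.69 × 10^-11
Let x = [H+] at equilibrium. Ka = x²/(0.305 − x).
Since Ka ≪ C₀, x ≈ √(Ka·C₀) = 2.27 × 10^-6 M.
Check: 0.00074% ionized — well under 5%, approximation valid.
pH = −log[H+] = −log(2.27 × 10^-6) = 5.64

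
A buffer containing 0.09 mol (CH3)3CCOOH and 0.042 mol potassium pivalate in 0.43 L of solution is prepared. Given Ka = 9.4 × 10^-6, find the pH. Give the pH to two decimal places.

pKa = −log(9.4 × 10^-6) = 5.027
Henderson–Hasselbalch: pH = pKa + log([(CH3)3CCOO-]/[(CH3)3CCOOH]) = 5.027 + log(0.042/0.09)
pH = 5.027 + (-0.331) = 4.70

pH = 4.70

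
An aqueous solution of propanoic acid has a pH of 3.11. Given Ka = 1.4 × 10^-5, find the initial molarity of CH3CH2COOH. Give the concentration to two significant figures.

C₀ = 4.4 × 10^-2 M

[H+] = 10^(-3.11) = 7.76 × 10^-4 M = x
Ka = x²/(C₀ − x) ⇒ C₀ = x + x²/Ka
C₀ = 7.76 × 10^-4 + (7.76 × 10^-4)²/(1.4 × 10^-5) = 4.38 × 10^-2 M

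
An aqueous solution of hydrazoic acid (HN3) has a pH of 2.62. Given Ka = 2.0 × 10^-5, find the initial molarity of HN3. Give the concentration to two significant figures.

[H+] = 10^(-2.62) = 2.40 × 10^-3 M = x
Ka = x²/(C₀ − x) ⇒ C₀ = x + x²/Ka
C₀ = 2.40 × 10^-3 + (2.40 × 10^-3)²/(2.0 × 10^-5) = 2.90 × 10^-1 M

C₀ = 2.9 × 10^-1 M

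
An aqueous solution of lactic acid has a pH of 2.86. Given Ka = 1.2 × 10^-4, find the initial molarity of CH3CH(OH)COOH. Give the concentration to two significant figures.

[H+] = 10^(-2.86) = 1.38 × 10^-3 M = x
Ka = x²/(C₀ − x) ⇒ C₀ = x + x²/Ka
C₀ = 1.38 × 10^-3 + (1.38 × 10^-3)²/(1.2 × 10^-4) = 1.72 × 10^-2 M

C₀ = 1.7 × 10^-2 M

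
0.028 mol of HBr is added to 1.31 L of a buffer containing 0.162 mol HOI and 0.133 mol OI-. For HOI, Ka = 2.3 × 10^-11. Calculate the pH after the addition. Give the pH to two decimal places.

pH = 10.38

After neutralization: n(HOI) = 0.19 mol, n(OI-) = 0.105 mol.
pKa = −log(2.3 × 10^-11) = 10.638
pH = pKa + log(n_OI-/n_HOI) = 10.638 + log(0.105/0.19) = 10.638 + (-0.258)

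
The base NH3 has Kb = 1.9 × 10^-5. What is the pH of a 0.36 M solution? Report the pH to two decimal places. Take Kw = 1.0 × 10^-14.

pH = 11.42

NH3 + H2O ⇌ NH4+ + OH-
Kb = [OH-]²/(0.36 − [OH-]) = 1.9 × 10^-5
Assume [OH-] ≪ 0.36: [OH-] ≈ √(1.9 × 10^-5 × 0.36) = 2.62 × 10^-3 M
pOH = −log(2.62 × 10^-3) = 2.58; pH = 14.00 − 2.58 = 11.42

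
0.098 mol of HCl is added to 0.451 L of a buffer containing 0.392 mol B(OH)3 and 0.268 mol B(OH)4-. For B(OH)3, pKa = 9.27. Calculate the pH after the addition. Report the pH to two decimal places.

pH = 8.81

Added H+ converts B(OH)4- to B(OH)3: B(OH)3 → 0.49 mol, B(OH)4- → 0.17 mol.
Henderson–Hasselbalch with mole ratio 0.17/0.49: pH = 9.27 + (-0.460)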